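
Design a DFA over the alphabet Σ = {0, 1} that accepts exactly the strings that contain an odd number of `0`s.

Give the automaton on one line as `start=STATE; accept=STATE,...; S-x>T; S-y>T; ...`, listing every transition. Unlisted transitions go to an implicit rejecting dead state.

start=A; accept=B; A-0>B; A-1>A; B-0>A; B-1>B

The only thing that matters is how many `0`s have appeared, reduced mod 2. Use one state per residue: A for 0, …, B for 1. Reading `0` moves to the next residue; anything else stays put. B is accepting.
       0  1 
>  A   B  A 
 * B   A  B 
(> = start, * = accepting)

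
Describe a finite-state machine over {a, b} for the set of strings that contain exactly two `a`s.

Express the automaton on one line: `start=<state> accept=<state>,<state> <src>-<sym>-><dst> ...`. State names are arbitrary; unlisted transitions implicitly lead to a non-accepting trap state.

Only the number of `a`s matters, and only up to 3. Make a chain s0 → s1 → s2 → s3 advanced by each `a` (with s3 absorbing); every other symbol self-loops. The accepting set is {s2}.
With 4 states:
        a   b  
>  s0   s1  s0 
   s1   s2  s1 
 * s2   s3  s2 
   s3   s3  s3 
(> = start, * = accepting)

start=s0 accept=s2 s0-a->s1 s0-b->s0 s1-a->s2 s1-b->s1 s2-a->s3 s2-b->s2 s3-a->s3 s3-b->s3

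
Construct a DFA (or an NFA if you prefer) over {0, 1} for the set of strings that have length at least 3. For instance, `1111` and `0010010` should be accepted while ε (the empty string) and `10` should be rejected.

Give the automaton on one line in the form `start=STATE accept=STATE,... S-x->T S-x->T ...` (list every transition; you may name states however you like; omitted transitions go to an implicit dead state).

start=s0 accept=s3,s4 s0-0->s1 s0-1->s1 s1-0->s2 s1-1->s2 s2-0->s3 s2-1->s3 s3-0->s4 s3-1->s4 s4-0->s4 s4-1->s4

Count input length up to 4: every symbol moves from s0 toward s4, which means 'more than 3' and absorbs. Accept from {s3, s4}.
With 5 states:
        0   1  
>  s0   s1  s1 
   s1   s2  s2 
   s2   s3  s3 
 * s3   s4  s4 
 * s4   s4  s4 
(> = start, * = accepting)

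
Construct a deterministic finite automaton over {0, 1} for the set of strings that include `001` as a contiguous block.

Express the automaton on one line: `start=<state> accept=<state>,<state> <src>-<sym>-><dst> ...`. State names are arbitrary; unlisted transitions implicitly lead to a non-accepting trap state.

States s0..s2 record the length of the longest prefix of `001` that matches the current input suffix. Reaching s3 means `001` has been seen, and we stay there forever. Accept from s3.
        0   1  
>  s0   s1  s0 
   s1   s2  s0 
   s2   s2  s3 
 * s3   s3  s3 
(> = start, * = accepting)

start=s0 accept=s3 s0-0->s1 s0-1->s0 s1-0->s2 s1-1->s0 s2-0->s2 s2-1->s3 s3-0->s3 s3-1->s3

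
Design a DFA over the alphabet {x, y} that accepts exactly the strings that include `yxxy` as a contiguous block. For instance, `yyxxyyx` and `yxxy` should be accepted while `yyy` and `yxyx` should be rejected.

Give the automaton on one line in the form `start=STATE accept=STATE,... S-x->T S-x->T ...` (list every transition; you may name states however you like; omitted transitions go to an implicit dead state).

Track how much of `yxxy` has been matched so far: state q0 is no progress, q4 is the absorbing accept state reached once `yxxy` has occurred. Intermediate states record partial matches; on a mismatch, fall back to the longest reusable overlap.
5 states suffice.
        x   y  
>  q0   q0  q1 
   q1   q2  q1 
   q2   q3  q1 
   q3   q0  q4 
 * q4   q4  q4 
(> = start, * = accepting)

start=q0 accept=q4 q0-x->q0 q0-y->q1 q1-x->q2 q1-y->q1 q2-x->q3 q2-y->q1 q3-x->q0 q3-y->q4 q4-x->q4 q4-y->q4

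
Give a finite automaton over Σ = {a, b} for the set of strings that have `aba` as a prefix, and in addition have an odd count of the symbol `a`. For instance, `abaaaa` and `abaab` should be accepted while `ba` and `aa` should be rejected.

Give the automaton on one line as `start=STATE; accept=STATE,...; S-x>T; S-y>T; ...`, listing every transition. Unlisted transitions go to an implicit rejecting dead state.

start=q0; accept=q5; q0-a>q1; q0-b>q2; q1-a>q2; q1-b>q3; q2-a>q2; q2-b>q2; q3-a>q4; q3-b>q2; q4-a>q5; q4-b>q4; q5-a>q4; q5-b>q5

Run two small machines in parallel and take their product. One (5 states) tracks whether the input so far still matches the prefix `aba`; the other (2 states) tracks the count of `a`s modulo 2. Each combined state is a pair, one component from each; accept when both components accept. Equivalent product states are then merged.
6 states suffice.
        a   b  
>  q0   q1  q2 
   q1   q2  q3 
   q2   q2  q2 
   q3   q4  q2 
   q4   q5  q4 
 * q5   q4  q5 
(> = start, * = accepting)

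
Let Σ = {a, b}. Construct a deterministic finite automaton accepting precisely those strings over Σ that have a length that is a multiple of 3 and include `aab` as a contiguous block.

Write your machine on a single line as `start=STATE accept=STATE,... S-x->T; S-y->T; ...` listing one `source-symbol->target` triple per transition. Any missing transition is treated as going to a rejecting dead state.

start=q0; accept=q7; q0-a->q1; q0-b->q2; q1-a->q3; q1-b->q4; q2-a->q5; q2-b->q4; q3-a->q6; q3-b->q7; q4-a->q8; q4-b->q0; q5-a->q6; q5-b->q0; q6-a->q9; q6-b->q10; q7-a->q10; q7-b->q10; q8-a->q9; q8-b->q2; q9-a->q3; q9-b->q11; q10-a->q11; q10-b->q11; q11-a->q7; q11-b->q7

Build one automaton per condition and run them in lockstep. The first has 3 states tracking the input length modulo 3; the second has 4 states tracking whether and how much of `aab` has been seen. A product state is a pair (one from each), accepting exactly when both do.
          a    b  
>  q0     q1   q2 
   q1     q3   q4 
   q2     q5   q4 
   q3     q6   q7 
   q4     q8   q0 
   q5     q6   q0 
   q6     q9  q10 
 * q7    q10  q10 
   q8     q9   q2 
   q9     q3  q11 
   q10   q11  q11 
   q11    q7   q7 
(> = start, * = accepting)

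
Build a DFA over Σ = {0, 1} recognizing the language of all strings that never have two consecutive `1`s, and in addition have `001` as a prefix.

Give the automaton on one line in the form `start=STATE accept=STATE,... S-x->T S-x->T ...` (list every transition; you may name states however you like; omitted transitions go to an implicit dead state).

Build one automaton per condition and run them in lockstep. The first has 3 states tracking partial matches of the forbidden pattern `11`; the second has 5 states tracking whether the input so far still matches the prefix `001`. A product state is a pair (one from each), accepting exactly when both do.
9 states suffice.
        0   1  
>  S0   S1  S2 
   S1   S3  S2 
   S2   S4  S5 
   S3   S4  S6 
   S4   S4  S2 
   S5   S5  S5 
 * S6   S7  S8 
 * S7   S7  S6 
   S8   S8  S8 
(> = start, * = accepting)

start=S0 accept=S6,S7 S0-0->S1 S0-1->S2 S1-0->S3 S1-1->S2 S2-0->S4 S2-1->S5 S3-0->S4 S3-1->S6 S4-0->S4 S4-1->S2 S5-0->S5 S5-1->S5 S6-0->S7 S6-1->S8 S7-0->S7 S7-1->S6 S8-0->S8 S8-1->S8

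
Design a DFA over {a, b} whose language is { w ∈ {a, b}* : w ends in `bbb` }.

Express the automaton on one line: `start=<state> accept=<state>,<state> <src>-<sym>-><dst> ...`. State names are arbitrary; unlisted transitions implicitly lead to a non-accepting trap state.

start=q0 accept=q3 q0-a->q0 q0-b->q1 q1-a->q0 q1-b->q2 q2-a->q0 q2-b->q3 q3-a->q0 q3-b->q3

Remember how much of `bbb` the current input suffix matches. State q0 means no match yet; q1 means the last symbol is `b`; q2 means the last 2 symbols are `bb`; q3 means the last 3 symbols are `bbb`. Only q3 accepts. On a mismatch, fall back to the longest proper suffix that is still a prefix of `bbb`.
With 4 states:
        a   b  
>  q0   q0  q1 
   q1   q0  q2 
   q2   q0  q3 
 * q3   q0  q3 
(> = start, * = accepting)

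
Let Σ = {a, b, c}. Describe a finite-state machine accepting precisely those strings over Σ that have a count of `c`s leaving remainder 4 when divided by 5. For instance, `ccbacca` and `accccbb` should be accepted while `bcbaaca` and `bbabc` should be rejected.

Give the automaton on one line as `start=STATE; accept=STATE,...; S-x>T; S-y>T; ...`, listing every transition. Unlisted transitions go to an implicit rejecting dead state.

The only thing that matters is how many `c`s have appeared, reduced mod 5. Use one state per residue: q0 for 0, …, q4 for 4. Reading `c` moves to the next residue; anything else stays put. q4 is accepting.
        a   b   c  
>  q0   q0  q0  q1 
   q1   q1  q1  q2 
   q2   q2  q2  q3 
   q3   q3  q3  q4 
 * q4   q4  q4  q0 
(> = start, * = accepting)

start=q0; accept=q4; q0-a>q0; q0-b>q0; q0-c>q1; q1-a>q1; q1-b>q1; q1-c>q2; q2-a>q2; q2-b>q2; q2-c>q3; q3-a>q3; q3-b>q3; q3-c>q4; q4-a>q4; q4-b>q4; q4-c>q0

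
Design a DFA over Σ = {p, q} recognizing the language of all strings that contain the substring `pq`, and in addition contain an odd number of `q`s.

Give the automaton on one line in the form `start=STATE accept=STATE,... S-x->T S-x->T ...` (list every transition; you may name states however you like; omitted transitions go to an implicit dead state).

start=s0 accept=s3 s0-p->s1 s0-q->s2 s1-p->s1 s1-q->s3 s2-p->s4 s2-q->s0 s3-p->s3 s3-q->s5 s4-p->s4 s4-q->s5 s5-p->s5 s5-q->s3

Run two small machines in parallel and take their product. The first has 3 states tracking whether and how much of `pq` has been seen; the second has 2 states tracking the count of `q`s modulo 2. A product state is a pair (one from each), accepting exactly when both do.
A 6-state machine:
        p   q  
>  s0   s1  s2 
   s1   s1  s3 
   s2   s4  s0 
 * s3   s3  s5 
   s4   s4  s5 
   s5   s5  s3 
(> = start, * = accepting)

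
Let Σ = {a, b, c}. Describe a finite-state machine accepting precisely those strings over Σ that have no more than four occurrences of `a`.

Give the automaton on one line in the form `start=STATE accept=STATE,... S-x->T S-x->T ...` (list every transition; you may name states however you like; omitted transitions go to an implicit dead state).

Only the number of `a`s matters, and only up to 5. Make a chain S0 → S1 → S2 → S3 → S4 → S5 advanced by each `a` (with S5 absorbing); every other symbol self-loops. The accepting set is {S0, S1, S2, S3, S4}.
With 6 states:
        a   b   c  
>* S0   S1  S0  S0 
 * S1   S2  S1  S1 
 * S2   S3  S2  S2 
 * S3   S4  S3  S3 
 * S4   S5  S4  S4 
   S5   S5  S5  S5 
(> = start, * = accepting)

start=S0 accept=S0,S1,S2,S3,S4 S0-a->S1 S0-b->S0 S0-c->S0 S1-a->S2 S1-b->S1 S1-c->S1 S2-a->S3 S2-b->S2 S2-c->S2 S3-a->S4 S3-b->S3 S3-c->S3 S4-a->S5 S4-b->S4 S4-c->S4 S5-a->S5 S5-b->S5 S5-c->S5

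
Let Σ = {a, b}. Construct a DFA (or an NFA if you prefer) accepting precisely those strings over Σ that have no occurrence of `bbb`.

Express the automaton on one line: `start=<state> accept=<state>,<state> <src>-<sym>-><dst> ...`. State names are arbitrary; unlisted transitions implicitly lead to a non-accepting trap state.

start=q0 accept=q0,q1,q2 q0-a->q0 q0-b->q1 q1-a->q0 q1-b->q2 q2-a->q0 q2-b->q3 q3-a->q3 q3-b->q3

Track partial matches of the forbidden pattern `bbb`. State q3 is a dead state reached once `bbb` has occurred; every other state accepts. q0 means no part of `bbb` is currently matched.
        a   b  
>* q0   q0  q1 
 * q1   q0  q2 
 * q2   q0  q3 
   q3   q3  q3 
(> = start, * = accepting)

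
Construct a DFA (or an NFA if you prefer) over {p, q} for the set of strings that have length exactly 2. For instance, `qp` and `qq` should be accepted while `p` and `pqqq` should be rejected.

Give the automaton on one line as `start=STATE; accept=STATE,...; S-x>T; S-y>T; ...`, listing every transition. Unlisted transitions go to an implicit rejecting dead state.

start=A; accept=C; A-p>B; A-q>B; B-p>C; B-q>C; C-p>D; C-q>D; D-p>D; D-q>D

Count input length up to 3: every symbol moves from A toward D, which means 'more than 2' and absorbs. Accept from {C}.
       p  q 
>  A   B  B 
   B   C  C 
 * C   D  D 
   D   D  D 
(> = start, * = accepting)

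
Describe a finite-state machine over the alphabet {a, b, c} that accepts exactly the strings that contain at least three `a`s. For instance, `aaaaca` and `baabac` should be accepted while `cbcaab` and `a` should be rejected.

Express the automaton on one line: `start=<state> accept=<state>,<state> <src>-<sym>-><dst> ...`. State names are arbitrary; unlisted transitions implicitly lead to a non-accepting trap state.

start=s0 accept=s3,s4 s0-a->s1 s0-b->s0 s0-c->s0 s1-a->s2 s1-b->s1 s1-c->s1 s2-a->s3 s2-b->s2 s2-c->s2 s3-a->s4 s3-b->s3 s3-c->s3 s4-a->s4 s4-b->s4 s4-c->s4

Only the number of `a`s matters, and only up to 4. Make a chain s0 → s1 → s2 → s3 → s4 advanced by each `a` (with s4 absorbing); every other symbol self-loops. The accepting set is {s3, s4}.
        a   b   c  
>  s0   s1  s0  s0 
   s1   s2  s1  s1 
   s2   s3  s2  s2 
 * s3   s4  s3  s3 
 * s4   s4  s4  s4 
(> = start, * = accepting)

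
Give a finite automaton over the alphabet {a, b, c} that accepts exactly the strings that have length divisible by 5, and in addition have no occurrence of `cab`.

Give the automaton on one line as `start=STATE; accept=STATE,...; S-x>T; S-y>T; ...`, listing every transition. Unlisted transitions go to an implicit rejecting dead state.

Build one automaton per condition and run them in lockstep. One (5 states) tracks the input length modulo 5; the other (4 states) tracks partial matches of the forbidden pattern `cab`. Each combined state is a pair, one component from each; accept when both components accept. Equivalent product states are then merged.
A 16-state machine:
          a    b    c  
>* q0     q1   q1   q2 
   q1     q3   q3   q4 
   q2     q5   q3   q4 
   q3     q6   q6   q7 
   q4     q8   q6   q7 
   q5     q6   q9   q7 
   q6    q10  q10  q11 
   q7    q12  q10  q11 
   q8    q10   q9  q11 
   q9     q9   q9   q9 
   q10    q0   q0  q13 
   q11   q14   q0  q13 
   q12    q0   q9  q13 
 * q13   q15   q1   q2 
 * q14    q1   q9   q2 
   q15    q3   q9   q4 
(> = start, * = accepting)

start=q0; accept=q0,q13,q14; q0-a>q1; q0-b>q1; q0-c>q2; q1-a>q3; q1-b>q3; q1-c>q4; q2-a>q5; q2-b>q3; q2-c>q4; q3-a>q6; q3-b>q6; q3-c>q7; q4-a>q8; q4-b>q6; q4-c>q7; q5-a>q6; q5-b>q9; q5-c>q7; q6-a>q10; q6-b>q10; q6-c>q11; q7-a>q12; q7-b>q10; q7-c>q11; q8-a>q10; q8-b>q9; q8-c>q11; q9-a>q9; q9-b>q9; q9-c>q9; q10-a>q0; q10-b>q0; q10-c>q13; q11-a>q14; q11-b>q0; q11-c>q13; q12-a>q0; q12-b>q9; q12-c>q13; q13-a>q15; q13-b>q1; q13-c>q2; q14-a>q1; q14-b>q9; q14-c>q2; q15-a>q3; q15-b>q9; q15-c>q4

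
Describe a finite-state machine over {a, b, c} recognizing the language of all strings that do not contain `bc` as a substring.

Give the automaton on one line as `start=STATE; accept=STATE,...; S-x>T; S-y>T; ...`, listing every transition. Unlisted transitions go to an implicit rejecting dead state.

This is the complement of 'contains `bc`'. Use the same substring-matching states — q0 through q2 holding how much of `bc` has just been matched — but flip the accepting set: everything except the trap q2 accepts.
        a   b   c  
>* q0   q0  q1  q0 
 * q1   q0  q1  q2 
   q2   q2  q2  q2 
(> = start, * = accepting)

start=q0; accept=q0,q1; q0-a>q0; q0-b>q1; q0-c>q0; q1-a>q0; q1-b>q1; q1-c>q2; q2-a>q2; q2-b>q2; q2-c>q2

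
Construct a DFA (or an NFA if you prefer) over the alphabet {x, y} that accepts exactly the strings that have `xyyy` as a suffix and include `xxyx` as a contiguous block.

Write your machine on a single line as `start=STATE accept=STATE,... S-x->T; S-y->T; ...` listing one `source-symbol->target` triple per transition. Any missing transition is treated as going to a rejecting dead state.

Build one automaton per condition and run them in lockstep. One (5 states) tracks how much of the suffix `xyyy` has currently been matched; the other (5 states) tracks whether and how much of `xxyx` has been seen. Each combined state is a pair, one component from each; accept when both components accept. Minimizing collapses redundant product states.
        x   y  
>  q0   q1  q0 
   q1   q2  q0 
   q2   q2  q3 
   q3   q4  q0 
   q4   q4  q5 
   q5   q4  q6 
   q6   q4  q7 
 * q7   q4  q8 
   q8   q4  q8 
(> = start, * = accepting)

start=q0; accept=q7; q0-x->q1; q0-y->q0; q1-x->q2; q1-y->q0; q2-x->q2; q2-y->q3; q3-x->q4; q3-y->q0; q4-x->q4; q4-y->q5; q5-x->q4; q5-y->q6; q6-x->q4; q6-y->q7; q7-x->q4; q7-y->q8; q8-x->q4; q8-y->q8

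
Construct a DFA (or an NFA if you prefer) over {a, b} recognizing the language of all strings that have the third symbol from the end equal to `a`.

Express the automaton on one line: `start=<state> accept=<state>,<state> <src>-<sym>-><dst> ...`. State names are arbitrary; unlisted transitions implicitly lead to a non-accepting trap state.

Because acceptance depends on a position counted from the end, the machine has to buffer the most recent 3 symbols. Make each state the string of the last up-to-3 symbols read; on input `x` shift the window left and append `x`. Accept when the buffered window has length 3 and begins with `a`.
A 15-state machine:
          a    b  
>  q0     q1   q2 
   q1     q3   q4 
   q2     q5   q6 
   q3     q7   q8 
   q4     q9  q10 
   q5    q11  q12 
   q6    q13  q14 
 * q7     q7   q8 
 * q8     q9  q10 
 * q9    q11  q12 
 * q10   q13  q14 
   q11    q7   q8 
   q12    q9  q10 
   q13   q11  q12 
   q14   q13  q14 
(> = start, * = accepting)

start=q0 accept=q7,q8,q9,q10 q0-a->q1 q0-b->q2 q1-a->q3 q1-b->q4 q2-a->q5 q2-b->q6 q3-a->q7 q3-b->q8 q4-a->q9 q4-b->q10 q5-a->q11 q5-b->q12 q6-a->q13 q6-b->q14 q7-a->q7 q7-b->q8 q8-a->q9 q8-b->q10 q9-a->q11 q9-b->q12 q10-a->q13 q10-b->q14 q11-a->q7 q11-b->q8 q12-a->q9 q12-b->q10 q13-a->q11 q13-b->q12 q14-a->q13 q14-b->q14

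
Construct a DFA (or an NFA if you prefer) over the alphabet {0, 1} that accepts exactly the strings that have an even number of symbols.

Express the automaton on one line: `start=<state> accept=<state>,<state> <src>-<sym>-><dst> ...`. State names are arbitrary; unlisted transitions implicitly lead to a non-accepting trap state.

start=S0 accept=S0 S0-0->S1 S0-1->S1 S1-0->S0 S1-1->S0

Count input length modulo 2: every symbol advances one step around the cycle S0 → S1 → S0. Accept at S0.
2 states suffice.
        0   1  
>* S0   S1  S1 
   S1   S0  S0 
(> = start, * = accepting)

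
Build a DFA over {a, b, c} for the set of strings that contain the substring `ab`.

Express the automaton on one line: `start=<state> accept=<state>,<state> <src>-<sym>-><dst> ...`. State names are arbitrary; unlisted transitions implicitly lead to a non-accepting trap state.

Track how much of `ab` has been matched so far: state s0 is no progress, s2 is the absorbing accept state reached once `ab` has occurred. Intermediate states record partial matches; on a mismatch, fall back to the longest reusable overlap.
        a   b   c  
>  s0   s1  s0  s0 
   s1   s1  s2  s0 
 * s2   s2  s2  s2 
(> = start, * = accepting)

start=s0 accept=s2 s0-a->s1 s0-b->s0 s0-c->s0 s1-a->s1 s1-b->s2 s1-c->s0 s2-a->s2 s2-b->s2 s2-c->s2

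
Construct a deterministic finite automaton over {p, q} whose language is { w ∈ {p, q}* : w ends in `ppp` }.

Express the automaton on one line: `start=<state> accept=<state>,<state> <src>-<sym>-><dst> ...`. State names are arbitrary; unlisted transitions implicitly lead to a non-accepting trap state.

start=S0 accept=S3 S0-p->S1 S0-q->S0 S1-p->S2 S1-q->S0 S2-p->S3 S2-q->S0 S3-p->S3 S3-q->S0

Remember how much of `ppp` the current input suffix matches. State S0 means no match yet; S1 means the last symbol is `p`; S2 means the last 2 symbols are `pp`; S3 means the last 3 symbols are `ppp`. Only S3 accepts. On a mismatch, fall back to the longest proper suffix that is still a prefix of `ppp`.
        p   q  
>  S0   S1  S0 
   S1   S2  S0 
   S2   S3  S0 
 * S3   S3  S0 
(> = start, * = accepting)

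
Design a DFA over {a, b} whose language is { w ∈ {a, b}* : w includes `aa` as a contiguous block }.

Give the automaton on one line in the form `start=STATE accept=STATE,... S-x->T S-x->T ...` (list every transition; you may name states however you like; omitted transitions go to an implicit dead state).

start=S0 accept=S2 S0-a->S1 S0-b->S0 S1-a->S2 S1-b->S0 S2-a->S2 S2-b->S2

States S0..S1 record the length of the longest prefix of `aa` that matches the current input suffix. Reaching S2 means `aa` has been seen, and we stay there forever. Accept from S2.
        a   b  
>  S0   S1  S0 
   S1   S2  S0 
 * S2   S2  S2 
(> = start, * = accepting)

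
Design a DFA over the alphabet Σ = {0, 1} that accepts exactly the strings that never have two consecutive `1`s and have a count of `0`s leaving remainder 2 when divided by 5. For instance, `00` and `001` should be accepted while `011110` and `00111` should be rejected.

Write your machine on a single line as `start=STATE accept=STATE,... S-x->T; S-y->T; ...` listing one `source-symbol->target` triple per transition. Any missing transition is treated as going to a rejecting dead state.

Build one automaton per condition and run them in lockstep. One (3 states) tracks partial matches of the forbidden pattern `11`; the other (5 states) tracks the count of `0`s modulo 5. Each combined state is a pair, one component from each; accept when both components accept. After merging equivalent states the machine shrinks.
An 11-state machine:
       0  1 
>  A   B  C 
   B   D  E 
   C   B  F 
 * D   G  H 
   E   D  F 
   F   F  F 
   G   I  J 
 * H   G  F 
   I   A  K 
   J   I  F 
   K   A  F 
(> = start, * = accepting)

start=A; accept=D,H; A-0->B; A-1->C; B-0->D; B-1->E; C-0->B; C-1->F; D-0->G; D-1->H; E-0->D; E-1->F; F-0->F; F-1->F; G-0->I; G-1->J; H-0->G; H-1->F; I-0->A; I-1->K; J-0->I; J-1->F; K-0->A; K-1->F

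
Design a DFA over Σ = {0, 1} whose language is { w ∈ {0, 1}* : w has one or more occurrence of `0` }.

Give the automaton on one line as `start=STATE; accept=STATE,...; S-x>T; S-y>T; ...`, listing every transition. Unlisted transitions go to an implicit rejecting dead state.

start=A; accept=B,C; A-0>B; A-1>A; B-0>C; B-1>B; C-0>C; C-1>C

Only the number of `0`s matters, and only up to 2. Make a chain A → B → C advanced by each `0` (with C absorbing); every other symbol self-loops. The accepting set is {B, C}.
With 3 states:
       0  1 
>  A   B  A 
 * B   C  B 
 * C   C  C 
(> = start, * = accepting)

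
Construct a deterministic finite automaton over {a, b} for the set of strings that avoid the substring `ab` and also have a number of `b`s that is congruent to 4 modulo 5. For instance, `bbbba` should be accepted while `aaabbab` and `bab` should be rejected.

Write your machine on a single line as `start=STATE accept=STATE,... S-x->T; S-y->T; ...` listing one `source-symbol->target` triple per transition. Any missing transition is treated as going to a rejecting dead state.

Build one automaton per condition and run them in lockstep. The first has 3 states tracking partial matches of the forbidden pattern `ab`; the second has 5 states tracking the count of `b`s modulo 5. A product state is a pair (one from each), accepting exactly when both do. Equivalent product states are then merged.
        a   b  
>  q0   q1  q2 
   q1   q1  q1 
   q2   q1  q3 
   q3   q1  q4 
   q4   q1  q5 
 * q5   q6  q0 
 * q6   q6  q1 
(> = start, * = accepting)

start=q0; accept=q5,q6; q0-a->q1; q0-b->q2; q1-a->q1; q1-b->q1; q2-a->q1; q2-b->q3; q3-a->q1; q3-b->q4; q4-a->q1; q4-b->q5; q5-a->q6; q5-b->q0; q6-a->q6; q6-b->q1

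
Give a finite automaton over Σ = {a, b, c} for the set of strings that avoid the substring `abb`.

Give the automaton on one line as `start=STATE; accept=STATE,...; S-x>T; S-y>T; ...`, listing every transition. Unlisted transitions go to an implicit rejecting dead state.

start=S0; accept=S0,S1,S2; S0-a>S1; S0-b>S0; S0-c>S0; S1-a>S1; S1-b>S2; S1-c>S0; S2-a>S1; S2-b>S3; S2-c>S0; S3-a>S3; S3-b>S3; S3-c>S3

This is the complement of 'contains `abb`'. Use the same substring-matching states — S0 through S3 holding how much of `abb` has just been matched — but flip the accepting set: everything except the trap S3 accepts.
        a   b   c  
>* S0   S1  S0  S0 
 * S1   S1  S2  S0 
 * S2   S1  S3  S0 
   S3   S3  S3  S3 
(> = start, * = accepting)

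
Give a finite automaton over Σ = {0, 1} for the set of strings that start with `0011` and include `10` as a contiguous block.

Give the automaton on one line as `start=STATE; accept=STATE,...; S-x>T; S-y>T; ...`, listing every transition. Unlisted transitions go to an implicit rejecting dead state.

Handle the two conditions separately and then intersect. The first has 6 states tracking whether the input so far still matches the prefix `0011`; the second has 3 states tracking whether and how much of `10` has been seen. A product state is a pair (one from each), accepting exactly when both do. After merging equivalent states the machine shrinks.
A 7-state machine:
        0   1  
>  S0   S1  S2 
   S1   S3  S2 
   S2   S2  S2 
   S3   S2  S4 
   S4   S2  S5 
   S5   S6  S5 
 * S6   S6  S6 
(> = start, * = accepting)

start=S0; accept=S6; S0-0>S1; S0-1>S2; S1-0>S3; S1-1>S2; S2-0>S2; S2-1>S2; S3-0>S2; S3-1>S4; S4-0>S2; S4-1>S5; S5-0>S6; S5-1>S5; S6-0>S6; S6-1>S6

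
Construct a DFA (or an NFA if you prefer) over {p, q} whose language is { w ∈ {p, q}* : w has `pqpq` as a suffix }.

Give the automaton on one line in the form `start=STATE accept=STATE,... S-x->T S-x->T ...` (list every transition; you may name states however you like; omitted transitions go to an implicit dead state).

start=s0 accept=s4 s0-p->s1 s0-q->s0 s1-p->s1 s1-q->s2 s2-p->s3 s2-q->s0 s3-p->s1 s3-q->s4 s4-p->s3 s4-q->s0

Let each state record the length of the longest suffix of the input read so far that is also a prefix of `pqpq`. s1 means the last symbol is `p`; s2 means the last 2 symbols are `pq`; s3 means the last 3 symbols are `pqp`; s4 means the last 4 symbols are `pqpq`. Accept only at s4, where the string currently ends in `pqpq`.
A 5-state machine:
        p   q  
>  s0   s1  s0 
   s1   s1  s2 
   s2   s3  s0 
   s3   s1  s4 
 * s4   s3  s0 
(> = start, * = accepting)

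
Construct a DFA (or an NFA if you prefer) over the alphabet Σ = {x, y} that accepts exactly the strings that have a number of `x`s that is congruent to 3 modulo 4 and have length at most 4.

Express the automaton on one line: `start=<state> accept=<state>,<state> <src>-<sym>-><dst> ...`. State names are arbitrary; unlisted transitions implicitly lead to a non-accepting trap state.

start=q0 accept=q6,q11 q0-x->q1 q0-y->q2 q1-x->q3 q1-y->q4 q2-x->q4 q2-y->q5 q3-x->q6 q3-y->q7 q4-x->q7 q4-y->q8 q5-x->q8 q5-y->q9 q6-x->q10 q6-y->q11 q7-x->q11 q7-y->q12 q8-x->q12 q8-y->q13 q9-x->q13 q9-y->q10 q10-x->q14 q10-y->q15 q11-x->q15 q11-y->q16 q12-x->q16 q12-y->q17 q13-x->q17 q13-y->q14 q14-x->q17 q14-y->q14 q15-x->q14 q15-y->q15 q16-x->q15 q16-y->q16 q17-x->q16 q17-y->q17

Build one automaton per condition and run them in lockstep. The first has 4 states tracking the count of `x`s modulo 4; the second has 6 states tracking the input length, saturating at 5. A product state is a pair (one from each), accepting exactly when both do.
18 states suffice.
          x    y  
>  q0     q1   q2 
   q1     q3   q4 
   q2     q4   q5 
   q3     q6   q7 
   q4     q7   q8 
   q5     q8   q9 
 * q6    q10  q11 
   q7    q11  q12 
   q8    q12  q13 
   q9    q13  q10 
   q10   q14  q15 
 * q11   q15  q16 
   q12   q16  q17 
   q13   q17  q14 
   q14   q17  q14 
   q15   q14  q15 
   q16   q15  q16 
   q17   q16  q17 
(> = start, * = accepting)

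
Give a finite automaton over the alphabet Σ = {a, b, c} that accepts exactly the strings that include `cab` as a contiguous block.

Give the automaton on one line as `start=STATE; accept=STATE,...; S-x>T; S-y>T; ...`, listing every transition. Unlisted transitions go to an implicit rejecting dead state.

States S0..S2 record the length of the longest prefix of `cab` that matches the current input suffix. Reaching S3 means `cab` has been seen, and we stay there forever. Accept from S3.
A 4-state machine:
        a   b   c  
>  S0   S0  S0  S1 
   S1   S2  S0  S1 
   S2   S0  S3  S1 
 * S3   S3  S3  S3 
(> = start, * = accepting)

start=S0; accept=S3; S0-a>S0; S0-b>S0; S0-c>S1; S1-a>S2; S1-b>S0; S1-c>S1; S2-a>S0; S2-b>S3; S2-c>S1; S3-a>S3; S3-b>S3; S3-c>S3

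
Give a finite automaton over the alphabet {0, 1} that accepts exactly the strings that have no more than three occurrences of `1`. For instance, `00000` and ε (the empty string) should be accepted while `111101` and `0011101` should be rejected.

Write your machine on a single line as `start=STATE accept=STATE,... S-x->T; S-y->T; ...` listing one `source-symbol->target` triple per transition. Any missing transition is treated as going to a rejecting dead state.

Count `1`s, saturating at 4: states S0 through S3 mean 0 through 3 `1`s seen; S4 means more than 3. Each `1` increments (capped at S4); other symbols loop. Accept from {S0, S1, S2, S3}.
A 5-state machine:
        0   1  
>* S0   S0  S1 
 * S1   S1  S2 
 * S2   S2  S3 
 * S3   S3  S4 
   S4   S4  S4 
(> = start, * = accepting)

start=S0; accept=S0,S1,S2,S3; S0-0->S0; S0-1->S1; S1-0->S1; S1-1->S2; S2-0->S2; S2-1->S3; S3-0->S3; S3-1->S4; S4-0->S4; S4-1->S4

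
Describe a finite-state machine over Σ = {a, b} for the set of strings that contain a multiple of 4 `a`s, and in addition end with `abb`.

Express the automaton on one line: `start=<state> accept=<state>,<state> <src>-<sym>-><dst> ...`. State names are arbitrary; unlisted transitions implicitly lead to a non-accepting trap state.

Build one automaton per condition and run them in lockstep. One (4 states) tracks the count of `a`s modulo 4; the other (4 states) tracks how much of the suffix `abb` has currently been matched. Each combined state is a pair, one component from each; accept when both components accept.
          a    b  
>  q0     q1   q0 
   q1     q2   q3 
   q2     q4   q5 
   q3     q2   q6 
   q4     q7   q8 
   q5     q4   q9 
   q6     q2  q10 
   q7     q1  q11 
   q8     q7  q12 
   q9     q4  q13 
   q10    q2  q10 
   q11    q1  q14 
   q12    q7  q15 
   q13    q4  q13 
 * q14    q1   q0 
   q15    q7  q15 
(> = start, * = accepting)

start=q0 accept=q14 q0-a->q1 q0-b->q0 q1-a->q2 q1-b->q3 q2-a->q4 q2-b->q5 q3-a->q2 q3-b->q6 q4-a->q7 q4-b->q8 q5-a->q4 q5-b->q9 q6-a->q2 q6-b->q10 q7-a->q1 q7-b->q11 q8-a->q7 q8-b->q12 q9-a->q4 q9-b->q13 q10-a->q2 q10-b->q10 q11-a->q1 q11-b->q14 q12-a->q7 q12-b->q15 q13-a->q4 q13-b->q13 q14-a->q1 q14-b->q0 q15-a->q7 q15-b->q15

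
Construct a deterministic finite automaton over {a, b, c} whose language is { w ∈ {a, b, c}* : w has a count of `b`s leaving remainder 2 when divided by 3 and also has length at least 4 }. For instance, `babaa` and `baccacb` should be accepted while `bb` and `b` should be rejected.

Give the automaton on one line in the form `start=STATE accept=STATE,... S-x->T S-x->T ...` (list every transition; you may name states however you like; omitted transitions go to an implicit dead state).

Run two small machines in parallel and take their product. One (3 states) tracks the count of `b`s modulo 3; the other (6 states) tracks the input length, saturating at 5. Each combined state is a pair, one component from each; accept when both components accept.
15 states suffice.
          a    b    c  
>  s0     s1   s2   s1 
   s1     s3   s4   s3 
   s2     s4   s5   s4 
   s3     s6   s7   s6 
   s4     s7   s8   s7 
   s5     s8   s6   s8 
   s6     s9  s10   s9 
   s7    s10  s11  s10 
   s8    s11   s9  s11 
   s9    s12  s13  s12 
   s10   s13  s14  s13 
 * s11   s14  s12  s14 
   s12   s12  s13  s12 
   s13   s13  s14  s13 
 * s14   s14  s12  s14 
(> = start, * = accepting)

start=s0 accept=s11,s14 s0-a->s1 s0-b->s2 s0-c->s1 s1-a->s3 s1-b->s4 s1-c->s3 s2-a->s4 s2-b->s5 s2-c->s4 s3-a->s6 s3-b->s7 s3-c->s6 s4-a->s7 s4-b->s8 s4-c->s7 s5-a->s8 s5-b->s6 s5-c->s8 s6-a->s9 s6-b->s10 s6-c->s9 s7-a->s10 s7-b->s11 s7-c->s10 s8-a->s11 s8-b->s9 s8-c->s11 s9-a->s12 s9-b->s13 s9-c->s12 s10-a->s13 s10-b->s14 s10-c->s13 s11-a->s14 s11-b->s12 s11-c->s14 s12-a->s12 s12-b->s13 s12-c->s12 s13-a->s13 s13-b->s14 s13-c->s13 s14-a->s14 s14-b->s12 s14-c->s14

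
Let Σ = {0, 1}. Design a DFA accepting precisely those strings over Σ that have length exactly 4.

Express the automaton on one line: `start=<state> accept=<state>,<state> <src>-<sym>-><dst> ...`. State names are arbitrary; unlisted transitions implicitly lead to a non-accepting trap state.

start=A accept=E A-0->B A-1->B B-0->C B-1->C C-0->D C-1->D D-0->E D-1->E E-0->F E-1->F F-0->F F-1->F

We only need to distinguish lengths 0, 1, …, 4, and '>4'. Chain A → B → C → D → E → F on every symbol, with F looping. Accepting states: {E}.
       0  1 
>  A   B  B 
   B   C  C 
   C   D  D 
   D   E  E 
 * E   F  F 
   F   F  F 
(> = start, * = accepting)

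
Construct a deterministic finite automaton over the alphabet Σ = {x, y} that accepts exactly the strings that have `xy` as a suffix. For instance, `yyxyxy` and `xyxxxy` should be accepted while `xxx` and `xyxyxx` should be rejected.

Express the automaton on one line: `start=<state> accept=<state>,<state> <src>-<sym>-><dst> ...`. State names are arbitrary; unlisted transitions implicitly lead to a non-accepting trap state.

Let each state record the length of the longest suffix of the input read so far that is also a prefix of `xy`. q1 means the last symbol is `x`; q2 means the last 2 symbols are `xy`. Accept only at q2, where the string currently ends in `xy`.
With 3 states:
        x   y  
>  q0   q1  q0 
   q1   q1  q2 
 * q2   q1  q0 
(> = start, * = accepting)

start=q0 accept=q2 q0-x->q1 q0-y->q0 q1-x->q1 q1-y->q2 q2-x->q1 q2-y->q0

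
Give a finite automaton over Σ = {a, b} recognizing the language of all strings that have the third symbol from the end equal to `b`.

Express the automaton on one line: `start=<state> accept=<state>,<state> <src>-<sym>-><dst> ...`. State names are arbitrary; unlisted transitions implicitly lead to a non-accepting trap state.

start=q0 accept=q11,q12,q13,q14 q0-a->q1 q0-b->q2 q1-a->q3 q1-b->q4 q2-a->q5 q2-b->q6 q3-a->q7 q3-b->q8 q4-a->q9 q4-b->q10 q5-a->q11 q5-b->q12 q6-a->q13 q6-b->q14 q7-a->q7 q7-b->q8 q8-a->q9 q8-b->q10 q9-a->q11 q9-b->q12 q10-a->q13 q10-b->q14 q11-a->q7 q11-b->q8 q12-a->q9 q12-b->q10 q13-a->q11 q13-b->q12 q14-a->q13 q14-b->q14

Because acceptance depends on a position counted from the end, the machine has to buffer the most recent 3 symbols. Make each state the string of the last up-to-3 symbols read; on input `x` shift the window left and append `x`. Accept when the buffered window has length 3 and begins with `b`.
With 15 states:
          a    b  
>  q0     q1   q2 
   q1     q3   q4 
   q2     q5   q6 
   q3     q7   q8 
   q4     q9  q10 
   q5    q11  q12 
   q6    q13  q14 
   q7     q7   q8 
   q8     q9  q10 
   q9    q11  q12 
   q10   q13  q14 
 * q11    q7   q8 
 * q12    q9  q10 
 * q13   q11  q12 
 * q14   q13  q14 
(> = start, * = accepting)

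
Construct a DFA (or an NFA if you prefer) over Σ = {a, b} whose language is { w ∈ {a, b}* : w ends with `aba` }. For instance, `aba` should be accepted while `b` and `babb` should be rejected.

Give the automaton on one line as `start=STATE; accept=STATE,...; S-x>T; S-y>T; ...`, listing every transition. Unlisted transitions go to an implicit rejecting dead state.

Remember how much of `aba` the current input suffix matches. State q0 means no match yet; q1 means the last symbol is `a`; q2 means the last 2 symbols are `ab`; q3 means the last 3 symbols are `aba`. Only q3 accepts. On a mismatch, fall back to the longest proper suffix that is still a prefix of `aba`.
A 4-state machine:
        a   b  
>  q0   q1  q0 
   q1   q1  q2 
   q2   q3  q0 
 * q3   q1  q2 
(> = start, * = accepting)

start=q0; accept=q3; q0-a>q1; q0-b>q0; q1-a>q1; q1-b>q2; q2-a>q3; q2-b>q0; q3-a>q1; q3-b>q2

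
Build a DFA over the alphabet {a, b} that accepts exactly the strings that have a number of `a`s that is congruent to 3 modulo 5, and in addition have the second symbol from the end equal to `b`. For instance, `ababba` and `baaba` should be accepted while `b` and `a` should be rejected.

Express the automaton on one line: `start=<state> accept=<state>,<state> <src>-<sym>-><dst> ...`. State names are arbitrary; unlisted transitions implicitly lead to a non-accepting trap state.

start=S0 accept=S13,S18 S0-a->S1 S0-b->S2 S1-a->S3 S1-b->S4 S2-a->S5 S2-b->S6 S3-a->S7 S3-b->S8 S4-a->S9 S4-b->S10 S5-a->S3 S5-b->S4 S6-a->S5 S6-b->S6 S7-a->S11 S7-b->S12 S8-a->S13 S8-b->S14 S9-a->S7 S9-b->S8 S10-a->S9 S10-b->S10 S11-a->S15 S11-b->S16 S12-a->S17 S12-b->S18 S13-a->S11 S13-b->S12 S14-a->S13 S14-b->S14 S15-a->S19 S15-b->S20 S16-a->S21 S16-b->S22 S17-a->S15 S17-b->S16 S18-a->S17 S18-b->S18 S19-a->S3 S19-b->S4 S20-a->S5 S20-b->S6 S21-a->S19 S21-b->S20 S22-a->S21 S22-b->S22

Handle the two conditions separately and then intersect. The first has 5 states tracking the count of `a`s modulo 5; the second has 7 states tracking the last 2 symbols read. A product state is a pair (one from each), accepting exactly when both do.
With 23 states:
          a    b  
>  S0     S1   S2 
   S1     S3   S4 
   S2     S5   S6 
   S3     S7   S8 
   S4     S9  S10 
   S5     S3   S4 
   S6     S5   S6 
   S7    S11  S12 
   S8    S13  S14 
   S9     S7   S8 
   S10    S9  S10 
   S11   S15  S16 
   S12   S17  S18 
 * S13   S11  S12 
   S14   S13  S14 
   S15   S19  S20 
   S16   S21  S22 
   S17   S15  S16 
 * S18   S17  S18 
   S19    S3   S4 
   S20    S5   S6 
   S21   S19  S20 
   S22   S21  S22 
(> = start, * = accepting)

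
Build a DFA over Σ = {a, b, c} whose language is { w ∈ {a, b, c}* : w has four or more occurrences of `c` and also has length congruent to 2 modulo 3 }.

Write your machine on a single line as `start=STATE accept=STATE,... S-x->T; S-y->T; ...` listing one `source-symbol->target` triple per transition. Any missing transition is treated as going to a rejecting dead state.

start=S0; accept=S13; S0-a->S1; S0-b->S1; S0-c->S2; S1-a->S3; S1-b->S3; S1-c->S4; S2-a->S4; S2-b->S4; S2-c->S5; S3-a->S0; S3-b->S0; S3-c->S6; S4-a->S6; S4-b->S6; S4-c->S7; S5-a->S7; S5-b->S7; S5-c->S8; S6-a->S2; S6-b->S2; S6-c->S9; S7-a->S9; S7-b->S9; S7-c->S10; S8-a->S10; S8-b->S10; S8-c->S11; S9-a->S5; S9-b->S5; S9-c->S12; S10-a->S12; S10-b->S12; S10-c->S13; S11-a->S13; S11-b->S13; S11-c->S13; S12-a->S8; S12-b->S8; S12-c->S14; S13-a->S14; S13-b->S14; S13-c->S14; S14-a->S11; S14-b->S11; S14-c->S11

Build one automaton per condition and run them in lockstep. The first has 6 states tracking the count of `c`s, saturating at 5; the second has 3 states tracking the input length modulo 3. A product state is a pair (one from each), accepting exactly when both do. After merging equivalent states the machine shrinks.
          a    b    c  
>  S0     S1   S1   S2 
   S1     S3   S3   S4 
   S2     S4   S4   S5 
   S3     S0   S0   S6 
   S4     S6   S6   S7 
   S5     S7   S7   S8 
   S6     S2   S2   S9 
   S7     S9   S9  S10 
   S8    S10  S10  S11 
   S9     S5   S5  S12 
   S10   S12  S12  S13 
   S11   S13  S13  S13 
   S12    S8   S8  S14 
 * S13   S14  S14  S14 
   S14   S11  S11  S11 
(> = start, * = accepting)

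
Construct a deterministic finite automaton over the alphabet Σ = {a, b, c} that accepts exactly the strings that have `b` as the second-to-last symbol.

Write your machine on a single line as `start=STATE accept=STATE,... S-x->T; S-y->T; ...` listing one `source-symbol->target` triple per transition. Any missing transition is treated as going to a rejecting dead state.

start=S0; accept=S7,S8,S9; S0-a->S1; S0-b->S2; S0-c->S3; S1-a->S4; S1-b->S5; S1-c->S6; S2-a->S7; S2-b->S8; S2-c->S9; S3-a->S10; S3-b->S11; S3-c->S12; S4-a->S4; S4-b->S5; S4-c->S6; S5-a->S7; S5-b->S8; S5-c->S9; S6-a->S10; S6-b->S11; S6-c->S12; S7-a->S4; S7-b->S5; S7-c->S6; S8-a->S7; S8-b->S8; S8-c->S9; S9-a->S10; S9-b->S11; S9-c->S12; S10-a->S4; S10-b->S5; S10-c->S6; S11-a->S7; S11-b->S8; S11-c->S9; S12-a->S10; S12-b->S11; S12-c->S12

A DFA must remember the last 2 symbols (since which symbol is second-to-last isn't known until the input ends). Use one state per possible window of the last ≤2 symbols; accept from those whose window starts with `b`.
13 states suffice.
          a    b    c  
>  S0     S1   S2   S3 
   S1     S4   S5   S6 
   S2     S7   S8   S9 
   S3    S10  S11  S12 
   S4     S4   S5   S6 
   S5     S7   S8   S9 
   S6    S10  S11  S12 
 * S7     S4   S5   S6 
 * S8     S7   S8   S9 
 * S9    S10  S11  S12 
   S10    S4   S5   S6 
   S11    S7   S8   S9 
   S12   S10  S11  S12 
(> = start, * = accepting)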